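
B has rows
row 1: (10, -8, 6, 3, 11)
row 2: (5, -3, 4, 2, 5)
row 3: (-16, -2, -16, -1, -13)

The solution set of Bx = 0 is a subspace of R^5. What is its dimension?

Row reduce to echelon form.
R2 ← R2 − (1/2)·R1: [0, 1, 1, 1/2, -1/2]
R3 ← R3 + (8/5)·R1: [0, -74/5, -32/5, 19/5, 23/5]
R3 ← R3 + (74/5)·R2: [0, 0, 42/5, 56/5, -14/5]
3 nonzero rows, so rank(B) = 3.
B has 5 columns; by rank–nullity, nullity = 5 − 3 = 2.

2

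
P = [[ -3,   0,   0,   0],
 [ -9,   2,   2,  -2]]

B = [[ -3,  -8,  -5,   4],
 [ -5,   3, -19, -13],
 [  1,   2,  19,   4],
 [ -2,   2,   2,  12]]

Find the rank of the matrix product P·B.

2

First compute PB:
[[  9,  24,  15, -12],
 [ 23,  78,  41, -78]]
Now row reduce the product.
R2 ← R2 − (23/9)·R1: [0, 50/3, 8/3, -142/3]
2 nonzero rows, so rank(PB) = 2.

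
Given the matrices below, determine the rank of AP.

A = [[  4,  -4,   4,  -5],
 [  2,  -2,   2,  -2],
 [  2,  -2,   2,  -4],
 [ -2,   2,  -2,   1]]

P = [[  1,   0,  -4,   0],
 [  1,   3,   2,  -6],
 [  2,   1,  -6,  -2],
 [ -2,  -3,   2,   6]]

First compute AP:
[[ 18,   7, -58, -14],
 [  8,   2, -28,  -4],
 [ 12,   8, -32, -16],
 [ -6,   1,  26,  -2]]
Now row reduce the product.
R2 ← R2 − (4/9)·R1: [0, -10/9, -20/9, 20/9]
R3 ← R3 − (2/3)·R1: [0, 10/3, 20/3, -20/3]
R4 ← R4 + (1/3)·R1: [0, 10/3, 20/3, -20/3]
R3 ← R3 + (3)·R2: [0, 0, 0, 0]
R4 ← R4 + (3)·R2: [0, 0, 0, 0]
2 nonzero rows, so rank(AP) = 2.

2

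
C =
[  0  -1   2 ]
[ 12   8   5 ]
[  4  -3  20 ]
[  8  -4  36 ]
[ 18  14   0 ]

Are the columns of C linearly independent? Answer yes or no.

Row reduce C to echelon form.
Swap R1 ↔ R2
R3 ← R3 − (1/3)·R1: [0, -17/3, 55/3]
R4 ← R4 − (2/3)·R1: [0, -28/3, 98/3]
R5 ← R5 − (3/2)·R1: [0, 2, -15/2]
R3 ← R3 − (17/3)·R2: [0, 0, 7]
R4 ← R4 − (28/3)·R2: [0, 0, 14]
R5 ← R5 + (2)·R2: [0, 0, -7/2]
R4 ← R4 − (2)·R3: [0, 0, 0]
R5 ← R5 + (1/2)·R3: [0, 0, 0]
3 pivots among 3 columns.
Every column is a pivot column, so the columns are linearly independent.

yes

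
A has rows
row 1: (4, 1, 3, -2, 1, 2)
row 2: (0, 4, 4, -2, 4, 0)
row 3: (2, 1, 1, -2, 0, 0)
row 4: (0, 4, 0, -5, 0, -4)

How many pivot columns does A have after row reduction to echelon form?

Row reduce to echelon form.
R3 ← R3 − (1/2)·R1: [0, 1/2, -1/2, -1, -1/2, -1]
R3 ← R3 − (1/8)·R2: [0, 0, -1, -3/4, -1, -1]
R4 ← R4 − R2: [0, 0, -4, -3, -4, -4]
R4 ← R4 − (4)·R3: [0, 0, 0, 0, 0, 0]
Echelon form has 3 nonzero rows, so rank(A) = 3.
Each nonzero row contributes one pivot column: 3 pivot columns.

3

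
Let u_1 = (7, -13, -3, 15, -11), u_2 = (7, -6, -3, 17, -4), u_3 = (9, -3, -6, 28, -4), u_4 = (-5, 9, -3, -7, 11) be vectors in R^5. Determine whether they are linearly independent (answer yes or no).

Form the matrix with these vectors as rows and row reduce.
R2 ← R2 − R1: [0, 7, 0, 2, 7]
R3 ← R3 − (9/7)·R1: [0, 96/7, -15/7, 61/7, 71/7]
R4 ← R4 + (5/7)·R1: [0, -2/7, -36/7, 26/7, 22/7]
R3 ← R3 − (96/49)·R2: [0, 0, -15/7, 235/49, -25/7]
R4 ← R4 + (2/49)·R2: [0, 0, -36/7, 186/49, 24/7]
R4 ← R4 − (12/5)·R3: [0, 0, 0, -54/7, 12]
4 nonzero rows, so the 4 vectors span a space of dimension 4.
Since 4 = 4, the vectors are linearly independent.

yes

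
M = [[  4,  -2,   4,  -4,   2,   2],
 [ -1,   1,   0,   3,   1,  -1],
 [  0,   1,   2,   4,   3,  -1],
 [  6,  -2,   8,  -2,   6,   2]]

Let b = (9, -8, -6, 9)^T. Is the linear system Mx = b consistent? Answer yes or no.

Row reduce the augmented matrix [M | b].
R2 ← R2 + (1/4)·R1: [0, 1/2, 1, 2, 3/2, -1/2, -23/4]
R4 ← R4 − (3/2)·R1: [0, 1, 2, 4, 3, -1, -9/2]
R3 ← R3 − (2)·R2: [0, 0, 0, 0, 0, 0, 11/2]
R4 ← R4 − (2)·R2: [0, 0, 0, 0, 0, 0, 7]
R4 ← R4 − (14/11)·R3: [0, 0, 0, 0, 0, 0, 0]
The echelon form has 3 nonzero rows; the last pivot sits in the augmented column, so rank(M) = 2 but rank([M|b]) = 3.
Since the ranks differ, the system is inconsistent.

no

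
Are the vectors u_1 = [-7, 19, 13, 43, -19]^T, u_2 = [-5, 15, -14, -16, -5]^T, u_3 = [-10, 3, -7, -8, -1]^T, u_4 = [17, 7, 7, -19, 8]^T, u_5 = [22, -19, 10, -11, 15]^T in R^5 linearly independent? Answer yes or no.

Form the matrix with these vectors as rows and row reduce.
R2 ← R2 − (5/7)·R1: [0, 10/7, -163/7, -327/7, 60/7]
R3 ← R3 − (10/7)·R1: [0, -169/7, -179/7, -486/7, 183/7]
R4 ← R4 + (17/7)·R1: [0, 372/7, 270/7, 598/7, -267/7]
R5 ← R5 + (22/7)·R1: [0, 285/7, 356/7, 869/7, -313/7]
R3 ← R3 + (169/10)·R2: [0, 0, -4191/10, -8589/10, 171]
R4 ← R4 − (186/5)·R2: [0, 0, 4524/5, 9116/5, -357]
R5 ← R5 − (57/2)·R2: [0, 0, 1429/2, 2911/2, -289]
R4 ← R4 + (3016/1397)·R3: [0, 0, 0, -43432/1397, 17007/1397]
R5 ← R5 + (7145/4191)·R3: [0, 0, 0, -12280/1397, 3532/1397]
R5 ← R5 − (1535/5429)·R4: [0, 0, 0, 0, -4961/5429]
5 nonzero rows, so the 5 vectors span a space of dimension 5.
Since 5 = 5, the vectors are linearly independent.

yes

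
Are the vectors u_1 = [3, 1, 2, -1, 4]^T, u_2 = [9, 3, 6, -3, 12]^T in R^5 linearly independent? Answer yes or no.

no

Form the matrix with these vectors as rows and row reduce.
R2 ← R2 − (3)·R1: [0, 0, 0, 0, 0]
1 nonzero row, so the 2 vectors span a space of dimension 1.
Since 1 < 2, the vectors are linearly dependent.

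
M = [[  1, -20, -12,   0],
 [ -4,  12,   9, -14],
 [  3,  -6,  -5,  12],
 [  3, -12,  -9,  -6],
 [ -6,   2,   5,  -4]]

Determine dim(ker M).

Row reduce to echelon form.
R2 ← R2 + (4)·R1: [0, -68, -39, -14]
R3 ← R3 − (3)·R1: [0, 54, 31, 12]
R4 ← R4 − (3)·R1: [0, 48, 27, -6]
R5 ← R5 + (6)·R1: [0, -118, -67, -4]
R3 ← R3 + (27/34)·R2: [0, 0, 1/34, 15/17]
R4 ← R4 + (12/17)·R2: [0, 0, -9/17, -270/17]
R5 ← R5 − (59/34)·R2: [0, 0, 23/34, 345/17]
R4 ← R4 + (18)·R3: [0, 0, 0, 0]
R5 ← R5 − (23)·R3: [0, 0, 0, 0]
3 nonzero rows, so rank(M) = 3.
M has 4 columns; by rank–nullity, nullity = 4 − 3 = 1.

1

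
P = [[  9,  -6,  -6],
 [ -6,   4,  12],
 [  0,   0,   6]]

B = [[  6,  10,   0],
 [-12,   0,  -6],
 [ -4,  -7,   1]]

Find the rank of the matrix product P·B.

First compute PB:
[[150, 132,  30],
 [-132, -144, -12],
 [-24, -42,   6]]
Now row reduce the product.
R2 ← R2 + (22/25)·R1: [0, -696/25, 72/5]
R3 ← R3 + (4/25)·R1: [0, -522/25, 54/5]
R3 ← R3 − (3/4)·R2: [0, 0, 0]
2 nonzero rows, so rank(PB) = 2.

2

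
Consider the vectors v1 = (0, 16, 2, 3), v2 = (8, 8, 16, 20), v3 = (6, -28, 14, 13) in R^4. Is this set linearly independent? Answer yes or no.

yes

Form the matrix with these vectors as rows and row reduce.
Swap R1 ↔ R2
R3 ← R3 − (3/4)·R1: [0, -34, 2, -2]
R3 ← R3 + (17/8)·R2: [0, 0, 25/4, 35/8]
3 nonzero rows, so the 3 vectors span a space of dimension 3.
Since 3 = 3, the vectors are linearly independent.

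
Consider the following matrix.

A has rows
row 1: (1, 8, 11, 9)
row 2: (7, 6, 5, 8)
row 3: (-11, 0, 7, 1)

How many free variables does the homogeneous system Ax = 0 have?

Row reduce to echelon form.
R2 ← R2 − (7)·R1: [0, -50, -72, -55]
R3 ← R3 + (11)·R1: [0, 88, 128, 100]
R3 ← R3 + (44/25)·R2: [0, 0, 32/25, 16/5]
3 nonzero rows, so rank(A) = 3.
A has 4 columns; by rank–nullity, nullity = 4 − 3 = 1.

1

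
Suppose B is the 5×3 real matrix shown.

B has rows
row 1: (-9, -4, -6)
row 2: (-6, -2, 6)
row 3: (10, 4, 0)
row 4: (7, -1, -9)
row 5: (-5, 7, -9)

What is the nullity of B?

0

Row reduce to echelon form.
R2 ← R2 − (2/3)·R1: [0, 2/3, 10]
R3 ← R3 + (10/9)·R1: [0, -4/9, -20/3]
R4 ← R4 + (7/9)·R1: [0, -37/9, -41/3]
R5 ← R5 − (5/9)·R1: [0, 83/9, -17/3]
R3 ← R3 + (2/3)·R2: [0, 0, 0]
R4 ← R4 + (37/6)·R2: [0, 0, 48]
R5 ← R5 − (83/6)·R2: [0, 0, -144]
Swap R3 ↔ R4
R5 ← R5 + (3)·R3: [0, 0, 0]
3 nonzero rows, so rank(B) = 3.
B has 3 columns; by rank–nullity, nullity = 3 − 3 = 0.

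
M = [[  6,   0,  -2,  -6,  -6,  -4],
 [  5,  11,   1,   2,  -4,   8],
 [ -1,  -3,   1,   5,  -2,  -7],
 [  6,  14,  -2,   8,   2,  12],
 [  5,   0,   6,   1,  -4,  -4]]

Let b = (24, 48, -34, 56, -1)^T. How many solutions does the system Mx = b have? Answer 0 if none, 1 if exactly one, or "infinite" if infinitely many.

infinite

Row reduce the augmented matrix [M | b].
R2 ← R2 − (5/6)·R1: [0, 11, 8/3, 7, 1, 34/3, 28]
R3 ← R3 + (1/6)·R1: [0, -3, 2/3, 4, -3, -23/3, -30]
R4 ← R4 − R1: [0, 14, 0, 14, 8, 16, 32]
R5 ← R5 − (5/6)·R1: [0, 0, 23/3, 6, 1, -2/3, -21]
R3 ← R3 + (3/11)·R2: [0, 0, 46/33, 65/11, -30/11, -151/33, -246/11]
R4 ← R4 − (14/11)·R2: [0, 0, -112/33, 56/11, 74/11, 52/33, -40/11]
R4 ← R4 + (56/23)·R3: [0, 0, 0, 448/23, 2/23, -220/23, -1336/23]
R5 ← R5 − (11/2)·R3: [0, 0, 0, -53/2, 16, 49/2, 102]
R5 ← R5 + (1219/896)·R4: [0, 0, 0, 0, 7221/448, 2573/224, 2573/112]
The echelon form has 5 nonzero rows, and every pivot lies in the first 6 columns, so rank(M) = rank([M|b]) = 5.
The system is consistent.
rank = 5 < 6 unknowns, so there are infinitely many solutions.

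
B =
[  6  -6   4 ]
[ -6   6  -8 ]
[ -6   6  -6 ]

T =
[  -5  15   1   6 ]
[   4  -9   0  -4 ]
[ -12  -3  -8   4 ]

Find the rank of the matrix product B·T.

First compute BT:
[[-102, 132, -26,  76],
 [150, -120,  58, -92],
 [126, -126,  42, -84]]
Now row reduce the product.
R2 ← R2 + (25/17)·R1: [0, 1260/17, 336/17, 336/17]
R3 ← R3 + (21/17)·R1: [0, 630/17, 168/17, 168/17]
R3 ← R3 − (1/2)·R2: [0, 0, 0, 0]
2 nonzero rows, so rank(BT) = 2.

2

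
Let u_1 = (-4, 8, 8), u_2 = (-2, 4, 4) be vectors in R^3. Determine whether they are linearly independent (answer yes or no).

Form the matrix with these vectors as rows and row reduce.
R2 ← R2 − (1/2)·R1: [0, 0, 0]
1 nonzero row, so the 2 vectors span a space of dimension 1.
Since 1 < 2, the vectors are linearly dependent.

no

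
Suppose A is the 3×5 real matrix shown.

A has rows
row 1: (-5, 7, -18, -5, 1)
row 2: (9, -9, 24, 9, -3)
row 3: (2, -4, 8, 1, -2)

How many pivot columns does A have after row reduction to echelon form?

Row reduce to echelon form.
R2 ← R2 + (9/5)·R1: [0, 18/5, -42/5, 0, -6/5]
R3 ← R3 + (2/5)·R1: [0, -6/5, 4/5, -1, -8/5]
R3 ← R3 + (1/3)·R2: [0, 0, -2, -1, -2]
Echelon form has 3 nonzero rows, so rank(A) = 3.
Each nonzero row contributes one pivot column: 3 pivot columns.

3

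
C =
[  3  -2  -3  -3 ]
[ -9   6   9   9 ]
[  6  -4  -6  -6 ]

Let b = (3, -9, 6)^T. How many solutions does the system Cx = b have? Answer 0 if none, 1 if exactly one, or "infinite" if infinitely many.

infinite

Row reduce the augmented matrix [C | b].
R2 ← R2 + (3)·R1: [0, 0, 0, 0, 0]
R3 ← R3 − (2)·R1: [0, 0, 0, 0, 0]
The echelon form has 1 nonzero rows, and every pivot lies in the first 4 columns, so rank(C) = rank([C|b]) = 1.
The system is consistent.
rank = 1 < 4 unknowns, so there are infinitely many solutions.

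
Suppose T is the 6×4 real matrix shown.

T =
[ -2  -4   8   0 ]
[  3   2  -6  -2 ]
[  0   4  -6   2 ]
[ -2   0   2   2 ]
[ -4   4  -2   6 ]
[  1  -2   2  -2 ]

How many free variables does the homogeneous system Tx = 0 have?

2

Row reduce to echelon form.
R2 ← R2 + (3/2)·R1: [0, -4, 6, -2]
R4 ← R4 − R1: [0, 4, -6, 2]
R5 ← R5 − (2)·R1: [0, 12, -18, 6]
R6 ← R6 + (1/2)·R1: [0, -4, 6, -2]
R3 ← R3 + R2: [0, 0, 0, 0]
R4 ← R4 + R2: [0, 0, 0, 0]
R5 ← R5 + (3)·R2: [0, 0, 0, 0]
R6 ← R6 − R2: [0, 0, 0, 0]
2 nonzero rows, so rank(T) = 2.
T has 4 columns; by rank–nullity, nullity = 4 − 2 = 2.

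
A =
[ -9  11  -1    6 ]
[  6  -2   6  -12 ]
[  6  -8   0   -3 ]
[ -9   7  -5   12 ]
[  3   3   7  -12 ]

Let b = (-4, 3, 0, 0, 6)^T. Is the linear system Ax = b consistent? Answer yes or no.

Row reduce the augmented matrix [A | b].
R2 ← R2 + (2/3)·R1: [0, 16/3, 16/3, -8, 1/3]
R3 ← R3 + (2/3)·R1: [0, -2/3, -2/3, 1, -8/3]
R4 ← R4 − R1: [0, -4, -4, 6, 4]
R5 ← R5 + (1/3)·R1: [0, 20/3, 20/3, -10, 14/3]
R3 ← R3 + (1/8)·R2: [0, 0, 0, 0, -21/8]
R4 ← R4 + (3/4)·R2: [0, 0, 0, 0, 17/4]
R5 ← R5 − (5/4)·R2: [0, 0, 0, 0, 17/4]
R4 ← R4 + (34/21)·R3: [0, 0, 0, 0, 0]
R5 ← R5 + (34/21)·R3: [0, 0, 0, 0, 0]
The echelon form has 3 nonzero rows; the last pivot sits in the augmented column, so rank(A) = 2 but rank([A|b]) = 3.
Since the ranks differ, the system is inconsistent.

no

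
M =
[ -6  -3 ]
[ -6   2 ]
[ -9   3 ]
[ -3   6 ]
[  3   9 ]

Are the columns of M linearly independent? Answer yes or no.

yes

Row reduce M to echelon form.
R2 ← R2 − R1: [0, 5]
R3 ← R3 − (3/2)·R1: [0, 15/2]
R4 ← R4 − (1/2)·R1: [0, 15/2]
R5 ← R5 + (1/2)·R1: [0, 15/2]
R3 ← R3 − (3/2)·R2: [0, 0]
R4 ← R4 − (3/2)·R2: [0, 0]
R5 ← R5 − (3/2)·R2: [0, 0]
2 pivots among 2 columns.
Every column is a pivot column, so the columns are linearly independent.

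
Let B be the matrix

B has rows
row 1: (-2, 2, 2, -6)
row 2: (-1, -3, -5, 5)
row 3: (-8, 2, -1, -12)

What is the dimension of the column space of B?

2

Row reduce to echelon form.
R2 ← R2 − (1/2)·R1: [0, -4, -6, 8]
R3 ← R3 − (4)·R1: [0, -6, -9, 12]
R3 ← R3 − (3/2)·R2: [0, 0, 0, 0]
Echelon form has 2 nonzero rows, so rank(B) = 2.
The column space has dimension equal to the rank: 2.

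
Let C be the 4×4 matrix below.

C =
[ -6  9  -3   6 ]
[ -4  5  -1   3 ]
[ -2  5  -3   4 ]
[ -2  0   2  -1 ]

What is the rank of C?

2

Row reduce to echelon form.
R2 ← R2 − (2/3)·R1: [0, -1, 1, -1]
R3 ← R3 − (1/3)·R1: [0, 2, -2, 2]
R4 ← R4 − (1/3)·R1: [0, -3, 3, -3]
R3 ← R3 + (2)·R2: [0, 0, 0, 0]
R4 ← R4 − (3)·R2: [0, 0, 0, 0]
Echelon form has 2 nonzero rows, so rank(C) = 2.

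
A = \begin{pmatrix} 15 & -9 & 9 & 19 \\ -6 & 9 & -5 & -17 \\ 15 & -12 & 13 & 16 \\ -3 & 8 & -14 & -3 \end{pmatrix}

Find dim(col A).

Row reduce to echelon form.
R2 ← R2 + (2/5)·R1: [0, 27/5, -7/5, -47/5]
R3 ← R3 − R1: [0, -3, 4, -3]
R4 ← R4 + (1/5)·R1: [0, 31/5, -61/5, 4/5]
R3 ← R3 + (5/9)·R2: [0, 0, 29/9, -74/9]
R4 ← R4 − (31/27)·R2: [0, 0, -286/27, 313/27]
R4 ← R4 + (286/87)·R3: [0, 0, 0, -1343/87]
Echelon form has 4 nonzero rows, so rank(A) = 4.
The column space has dimension equal to the rank: 4.

4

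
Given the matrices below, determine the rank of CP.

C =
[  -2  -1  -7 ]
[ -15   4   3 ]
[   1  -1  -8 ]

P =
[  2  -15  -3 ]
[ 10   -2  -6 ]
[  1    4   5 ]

First compute CP:
[[-21,   4, -23],
 [ 13, 229,  36],
 [-16, -45, -37]]
Now row reduce the product.
R2 ← R2 + (13/21)·R1: [0, 4861/21, 457/21]
R3 ← R3 − (16/21)·R1: [0, -1009/21, -409/21]
R3 ← R3 + (1009/4861)·R2: [0, 0, -72716/4861]
3 nonzero rows, so rank(CP) = 3.

3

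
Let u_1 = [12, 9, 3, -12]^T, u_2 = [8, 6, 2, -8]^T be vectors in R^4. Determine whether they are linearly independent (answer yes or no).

Form the matrix with these vectors as rows and row reduce.
R2 ← R2 − (2/3)·R1: [0, 0, 0, 0]
1 nonzero row, so the 2 vectors span a space of dimension 1.
Since 1 < 2, the vectors are linearly dependent.

no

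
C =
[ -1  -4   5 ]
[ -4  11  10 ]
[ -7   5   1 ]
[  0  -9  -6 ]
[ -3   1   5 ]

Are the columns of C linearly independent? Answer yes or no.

yes

Row reduce C to echelon form.
R2 ← R2 − (4)·R1: [0, 27, -10]
R3 ← R3 − (7)·R1: [0, 33, -34]
R5 ← R5 − (3)·R1: [0, 13, -10]
R3 ← R3 − (11/9)·R2: [0, 0, -196/9]
R4 ← R4 + (1/3)·R2: [0, 0, -28/3]
R5 ← R5 − (13/27)·R2: [0, 0, -140/27]
R4 ← R4 − (3/7)·R3: [0, 0, 0]
R5 ← R5 − (5/21)·R3: [0, 0, 0]
3 pivots among 3 columns.
Every column is a pivot column, so the columns are linearly independent.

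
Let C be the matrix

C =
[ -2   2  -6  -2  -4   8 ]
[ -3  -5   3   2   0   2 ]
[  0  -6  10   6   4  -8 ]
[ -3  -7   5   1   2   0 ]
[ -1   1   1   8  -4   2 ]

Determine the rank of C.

3

Row reduce to echelon form.
R2 ← R2 − (3/2)·R1: [0, -8, 12, 5, 6, -10]
R4 ← R4 − (3/2)·R1: [0, -10, 14, 4, 8, -12]
R5 ← R5 − (1/2)·R1: [0, 0, 4, 9, -2, -2]
R3 ← R3 − (3/4)·R2: [0, 0, 1, 9/4, -1/2, -1/2]
R4 ← R4 − (5/4)·R2: [0, 0, -1, -9/4, 1/2, 1/2]
R4 ← R4 + R3: [0, 0, 0, 0, 0, 0]
R5 ← R5 − (4)·R3: [0, 0, 0, 0, 0, 0]
Echelon form has 3 nonzero rows, so rank(C) = 3.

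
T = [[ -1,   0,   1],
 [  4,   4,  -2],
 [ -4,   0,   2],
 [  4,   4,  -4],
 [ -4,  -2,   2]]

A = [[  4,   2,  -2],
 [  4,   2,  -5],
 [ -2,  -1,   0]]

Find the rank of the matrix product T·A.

First compute TA:
[[ -6,  -3,   2],
 [ 36,  18, -28],
 [-20, -10,   8],
 [ 40,  20, -28],
 [-28, -14,  18]]
Now row reduce the product.
R2 ← R2 + (6)·R1: [0, 0, -16]
R3 ← R3 − (10/3)·R1: [0, 0, 4/3]
R4 ← R4 + (20/3)·R1: [0, 0, -44/3]
R5 ← R5 − (14/3)·R1: [0, 0, 26/3]
R3 ← R3 + (1/12)·R2: [0, 0, 0]
R4 ← R4 − (11/12)·R2: [0, 0, 0]
R5 ← R5 + (13/24)·R2: [0, 0, 0]
2 nonzero rows, so rank(TA) = 2.

2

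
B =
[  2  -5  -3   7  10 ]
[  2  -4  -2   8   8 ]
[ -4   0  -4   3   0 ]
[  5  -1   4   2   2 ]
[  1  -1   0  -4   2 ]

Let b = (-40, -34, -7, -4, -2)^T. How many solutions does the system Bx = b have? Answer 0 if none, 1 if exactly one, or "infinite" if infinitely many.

infinite

Row reduce the augmented matrix [B | b].
R2 ← R2 − R1: [0, 1, 1, 1, -2, 6]
R3 ← R3 + (2)·R1: [0, -10, -10, 17, 20, -87]
R4 ← R4 − (5/2)·R1: [0, 23/2, 23/2, -31/2, -23, 96]
R5 ← R5 − (1/2)·R1: [0, 3/2, 3/2, -15/2, -3, 18]
R3 ← R3 + (10)·R2: [0, 0, 0, 27, 0, -27]
R4 ← R4 − (23/2)·R2: [0, 0, 0, -27, 0, 27]
R5 ← R5 − (3/2)·R2: [0, 0, 0, -9, 0, 9]
R4 ← R4 + R3: [0, 0, 0, 0, 0, 0]
R5 ← R5 + (1/3)·R3: [0, 0, 0, 0, 0, 0]
The echelon form has 3 nonzero rows, and every pivot lies in the first 5 columns, so rank(B) = rank([B|b]) = 3.
The system is consistent.
rank = 3 < 5 unknowns, so there are infinitely many solutions.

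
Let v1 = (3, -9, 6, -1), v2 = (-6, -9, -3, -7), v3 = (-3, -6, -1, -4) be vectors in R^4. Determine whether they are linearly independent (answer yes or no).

Form the matrix with these vectors as rows and row reduce.
R2 ← R2 + (2)·R1: [0, -27, 9, -9]
R3 ← R3 + R1: [0, -15, 5, -5]
R3 ← R3 − (5/9)·R2: [0, 0, 0, 0]
2 nonzero rows, so the 3 vectors span a space of dimension 2.
Since 2 < 3, the vectors are linearly dependent.

no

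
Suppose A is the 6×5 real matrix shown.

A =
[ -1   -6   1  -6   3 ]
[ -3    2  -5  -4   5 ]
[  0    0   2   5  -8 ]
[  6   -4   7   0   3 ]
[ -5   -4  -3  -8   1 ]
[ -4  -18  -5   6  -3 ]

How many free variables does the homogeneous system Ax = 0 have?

Row reduce to echelon form.
R2 ← R2 − (3)·R1: [0, 20, -8, 14, -4]
R4 ← R4 + (6)·R1: [0, -40, 13, -36, 21]
R5 ← R5 − (5)·R1: [0, 26, -8, 22, -14]
R6 ← R6 − (4)·R1: [0, 6, -9, 30, -15]
R4 ← R4 + (2)·R2: [0, 0, -3, -8, 13]
R5 ← R5 − (13/10)·R2: [0, 0, 12/5, 19/5, -44/5]
R6 ← R6 − (3/10)·R2: [0, 0, -33/5, 129/5, -69/5]
R4 ← R4 + (3/2)·R3: [0, 0, 0, -1/2, 1]
R5 ← R5 − (6/5)·R3: [0, 0, 0, -11/5, 4/5]
R6 ← R6 + (33/10)·R3: [0, 0, 0, 423/10, -201/5]
R5 ← R5 − (22/5)·R4: [0, 0, 0, 0, -18/5]
R6 ← R6 + (423/5)·R4: [0, 0, 0, 0, 222/5]
R6 ← R6 + (37/3)·R5: [0, 0, 0, 0, 0]
5 nonzero rows, so rank(A) = 5.
A has 5 columns; by rank–nullity, nullity = 5 − 5 = 0.

0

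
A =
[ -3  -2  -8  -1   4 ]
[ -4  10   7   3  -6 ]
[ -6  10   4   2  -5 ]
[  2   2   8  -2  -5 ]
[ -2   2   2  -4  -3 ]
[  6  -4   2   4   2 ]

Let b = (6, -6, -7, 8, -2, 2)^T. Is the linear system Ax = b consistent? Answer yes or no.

Row reduce the augmented matrix [A | b].
R2 ← R2 − (4/3)·R1: [0, 38/3, 53/3, 13/3, -34/3, -14]
R3 ← R3 − (2)·R1: [0, 14, 20, 4, -13, -19]
R4 ← R4 + (2/3)·R1: [0, 2/3, 8/3, -8/3, -7/3, 12]
R5 ← R5 − (2/3)·R1: [0, 10/3, 22/3, -10/3, -17/3, -6]
R6 ← R6 + (2)·R1: [0, -8, -14, 2, 10, 14]
R3 ← R3 − (21/19)·R2: [0, 0, 9/19, -15/19, -9/19, -67/19]
R4 ← R4 − (1/19)·R2: [0, 0, 33/19, -55/19, -33/19, 242/19]
R5 ← R5 − (5/19)·R2: [0, 0, 51/19, -85/19, -51/19, -44/19]
R6 ← R6 + (12/19)·R2: [0, 0, -54/19, 90/19, 54/19, 98/19]
R4 ← R4 − (11/3)·R3: [0, 0, 0, 0, 0, 77/3]
R5 ← R5 − (17/3)·R3: [0, 0, 0, 0, 0, 53/3]
R6 ← R6 + (6)·R3: [0, 0, 0, 0, 0, -16]
R5 ← R5 − (53/77)·R4: [0, 0, 0, 0, 0, 0]
R6 ← R6 + (48/77)·R4: [0, 0, 0, 0, 0, 0]
The echelon form has 4 nonzero rows; the last pivot sits in the augmented column, so rank(A) = 3 but rank([A|b]) = 4.
Since the ranks differ, the system is inconsistent.

no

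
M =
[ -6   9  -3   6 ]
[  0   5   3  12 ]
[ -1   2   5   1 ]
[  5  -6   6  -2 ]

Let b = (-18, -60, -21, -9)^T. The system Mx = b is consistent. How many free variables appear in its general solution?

Row reduce the augmented matrix [M | b].
R3 ← R3 − (1/6)·R1: [0, 1/2, 11/2, 0, -18]
R4 ← R4 + (5/6)·R1: [0, 3/2, 7/2, 3, -24]
R3 ← R3 − (1/10)·R2: [0, 0, 26/5, -6/5, -12]
R4 ← R4 − (3/10)·R2: [0, 0, 13/5, -3/5, -6]
R4 ← R4 − (1/2)·R3: [0, 0, 0, 0, 0]
The echelon form has 3 nonzero rows, and every pivot lies in the first 4 columns, so rank(M) = rank([M|b]) = 3.
The system is consistent.
Free variables = (unknowns) − (rank) = 4 − 3 = 1.

1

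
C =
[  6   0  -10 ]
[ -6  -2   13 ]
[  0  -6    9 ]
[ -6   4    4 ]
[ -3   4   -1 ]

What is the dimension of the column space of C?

2

Row reduce to echelon form.
R2 ← R2 + R1: [0, -2, 3]
R4 ← R4 + R1: [0, 4, -6]
R5 ← R5 + (1/2)·R1: [0, 4, -6]
R3 ← R3 − (3)·R2: [0, 0, 0]
R4 ← R4 + (2)·R2: [0, 0, 0]
R5 ← R5 + (2)·R2: [0, 0, 0]
Echelon form has 2 nonzero rows, so rank(C) = 2.
The column space has dimension equal to the rank: 2.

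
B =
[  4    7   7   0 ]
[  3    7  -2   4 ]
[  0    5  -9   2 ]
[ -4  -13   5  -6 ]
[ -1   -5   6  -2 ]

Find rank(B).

Row reduce to echelon form.
R2 ← R2 − (3/4)·R1: [0, 7/4, -29/4, 4]
R4 ← R4 + R1: [0, -6, 12, -6]
R5 ← R5 + (1/4)·R1: [0, -13/4, 31/4, -2]
R3 ← R3 − (20/7)·R2: [0, 0, 82/7, -66/7]
R4 ← R4 + (24/7)·R2: [0, 0, -90/7, 54/7]
R5 ← R5 + (13/7)·R2: [0, 0, -40/7, 38/7]
R4 ← R4 + (45/41)·R3: [0, 0, 0, -108/41]
R5 ← R5 + (20/41)·R3: [0, 0, 0, 34/41]
R5 ← R5 + (17/54)·R4: [0, 0, 0, 0]
Echelon form has 4 nonzero rows, so rank(B) = 4.

4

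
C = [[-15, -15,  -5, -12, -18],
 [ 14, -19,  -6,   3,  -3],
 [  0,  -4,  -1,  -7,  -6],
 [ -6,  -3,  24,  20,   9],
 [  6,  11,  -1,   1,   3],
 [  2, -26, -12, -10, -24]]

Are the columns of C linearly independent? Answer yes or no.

yes

Row reduce C to echelon form.
R2 ← R2 + (14/15)·R1: [0, -33, -32/3, -41/5, -99/5]
R4 ← R4 − (2/5)·R1: [0, 3, 26, 124/5, 81/5]
R5 ← R5 + (2/5)·R1: [0, 5, -3, -19/5, -21/5]
R6 ← R6 + (2/15)·R1: [0, -28, -38/3, -58/5, -132/5]
R3 ← R3 − (4/33)·R2: [0, 0, 29/99, -991/165, -18/5]
R4 ← R4 + (1/11)·R2: [0, 0, 826/33, 1323/55, 72/5]
R5 ← R5 + (5/33)·R2: [0, 0, -457/99, -832/165, -36/5]
R6 ← R6 − (28/33)·R2: [0, 0, -358/99, -766/165, -48/5]
R4 ← R4 − (2478/29)·R3: [0, 0, 0, 77903/145, 46692/145]
R5 ← R5 + (457/29)·R3: [0, 0, 0, -2891/29, -1854/29]
R6 ← R6 + (358/29)·R3: [0, 0, 0, -11424/145, -7836/145]
R5 ← R5 + (2065/11129)·R4: [0, 0, 0, 0, -46530/11129]
R6 ← R6 + (1632/11129)·R4: [0, 0, 0, 0, -75900/11129]
R6 ← R6 − (230/141)·R5: [0, 0, 0, 0, 0]
5 pivots among 5 columns.
Every column is a pivot column, so the columns are linearly independent.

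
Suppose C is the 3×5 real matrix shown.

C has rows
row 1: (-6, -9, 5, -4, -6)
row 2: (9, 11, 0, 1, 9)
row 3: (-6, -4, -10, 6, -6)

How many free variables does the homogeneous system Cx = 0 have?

3

Row reduce to echelon form.
R2 ← R2 + (3/2)·R1: [0, -5/2, 15/2, -5, 0]
R3 ← R3 − R1: [0, 5, -15, 10, 0]
R3 ← R3 + (2)·R2: [0, 0, 0, 0, 0]
2 nonzero rows, so rank(C) = 2.
C has 5 columns; by rank–nullity, nullity = 5 − 2 = 3.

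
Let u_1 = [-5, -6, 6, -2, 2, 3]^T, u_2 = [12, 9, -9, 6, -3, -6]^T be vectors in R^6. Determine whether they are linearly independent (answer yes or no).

Form the matrix with these vectors as rows and row reduce.
R2 ← R2 + (12/5)·R1: [0, -27/5, 27/5, 6/5, 9/5, 6/5]
2 nonzero rows, so the 2 vectors span a space of dimension 2.
Since 2 = 2, the vectors are linearly independent.

yes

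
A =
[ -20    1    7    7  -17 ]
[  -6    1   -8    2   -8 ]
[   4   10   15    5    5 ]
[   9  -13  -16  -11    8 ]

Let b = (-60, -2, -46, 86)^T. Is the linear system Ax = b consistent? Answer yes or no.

yes

Row reduce the augmented matrix [A | b].
R2 ← R2 − (3/10)·R1: [0, 7/10, -101/10, -1/10, -29/10, 16]
R3 ← R3 + (1/5)·R1: [0, 51/5, 82/5, 32/5, 8/5, -58]
R4 ← R4 + (9/20)·R1: [0, -251/20, -257/20, -157/20, 7/20, 59]
R3 ← R3 − (102/7)·R2: [0, 0, 1145/7, 55/7, 307/7, -2038/7]
R4 ← R4 + (251/14)·R2: [0, 0, -2715/14, -135/14, -723/14, 2421/7]
R4 ← R4 + (543/458)·R3: [0, 0, 0, -75/229, 81/229, 156/229]
The echelon form has 4 nonzero rows, and every pivot lies in the first 5 columns, so rank(A) = rank([A|b]) = 4.
The system is consistent.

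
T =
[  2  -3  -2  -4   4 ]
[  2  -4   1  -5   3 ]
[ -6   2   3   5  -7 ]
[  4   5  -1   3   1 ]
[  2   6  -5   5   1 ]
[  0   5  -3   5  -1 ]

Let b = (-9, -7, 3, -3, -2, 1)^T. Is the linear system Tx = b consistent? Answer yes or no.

no

Row reduce the augmented matrix [T | b].
R2 ← R2 − R1: [0, -1, 3, -1, -1, 2]
R3 ← R3 + (3)·R1: [0, -7, -3, -7, 5, -24]
R4 ← R4 − (2)·R1: [0, 11, 3, 11, -7, 15]
R5 ← R5 − R1: [0, 9, -3, 9, -3, 7]
R3 ← R3 − (7)·R2: [0, 0, -24, 0, 12, -38]
R4 ← R4 + (11)·R2: [0, 0, 36, 0, -18, 37]
R5 ← R5 + (9)·R2: [0, 0, 24, 0, -12, 25]
R6 ← R6 + (5)·R2: [0, 0, 12, 0, -6, 11]
R4 ← R4 + (3/2)·R3: [0, 0, 0, 0, 0, -20]
R5 ← R5 + R3: [0, 0, 0, 0, 0, -13]
R6 ← R6 + (1/2)·R3: [0, 0, 0, 0, 0, -8]
R5 ← R5 − (13/20)·R4: [0, 0, 0, 0, 0, 0]
R6 ← R6 − (2/5)·R4: [0, 0, 0, 0, 0, 0]
The echelon form has 4 nonzero rows; the last pivot sits in the augmented column, so rank(T) = 3 but rank([T|b]) = 4.
Since the ranks differ, the system is inconsistent.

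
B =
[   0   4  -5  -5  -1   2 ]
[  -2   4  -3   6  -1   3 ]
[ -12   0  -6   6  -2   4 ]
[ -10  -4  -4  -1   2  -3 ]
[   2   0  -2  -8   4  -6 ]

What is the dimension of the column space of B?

Row reduce to echelon form.
Swap R1 ↔ R2
R3 ← R3 − (6)·R1: [0, -24, 12, -30, 4, -14]
R4 ← R4 − (5)·R1: [0, -24, 11, -31, 7, -18]
R5 ← R5 + R1: [0, 4, -5, -2, 3, -3]
R3 ← R3 + (6)·R2: [0, 0, -18, -60, -2, -2]
R4 ← R4 + (6)·R2: [0, 0, -19, -61, 1, -6]
R5 ← R5 − R2: [0, 0, 0, 3, 4, -5]
R4 ← R4 − (19/18)·R3: [0, 0, 0, 7/3, 28/9, -35/9]
R5 ← R5 − (9/7)·R4: [0, 0, 0, 0, 0, 0]
Echelon form has 4 nonzero rows, so rank(B) = 4.
The column space has dimension equal to the rank: 4.

4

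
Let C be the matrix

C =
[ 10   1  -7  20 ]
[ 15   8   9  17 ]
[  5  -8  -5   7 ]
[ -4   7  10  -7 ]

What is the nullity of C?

Row reduce to echelon form.
R2 ← R2 − (3/2)·R1: [0, 13/2, 39/2, -13]
R3 ← R3 − (1/2)·R1: [0, -17/2, -3/2, -3]
R4 ← R4 + (2/5)·R1: [0, 37/5, 36/5, 1]
R3 ← R3 + (17/13)·R2: [0, 0, 24, -20]
R4 ← R4 − (74/65)·R2: [0, 0, -15, 79/5]
R4 ← R4 + (5/8)·R3: [0, 0, 0, 33/10]
4 nonzero rows, so rank(C) = 4.
C has 4 columns; by rank–nullity, nullity = 4 − 4 = 0.

0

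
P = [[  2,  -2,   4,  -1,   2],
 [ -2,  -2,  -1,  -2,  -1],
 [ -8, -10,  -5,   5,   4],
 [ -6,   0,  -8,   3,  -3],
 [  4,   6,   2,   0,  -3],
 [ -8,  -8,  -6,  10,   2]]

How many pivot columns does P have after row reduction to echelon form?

4

Row reduce to echelon form.
R2 ← R2 + R1: [0, -4, 3, -3, 1]
R3 ← R3 + (4)·R1: [0, -18, 11, 1, 12]
R4 ← R4 + (3)·R1: [0, -6, 4, 0, 3]
R5 ← R5 − (2)·R1: [0, 10, -6, 2, -7]
R6 ← R6 + (4)·R1: [0, -16, 10, 6, 10]
R3 ← R3 − (9/2)·R2: [0, 0, -5/2, 29/2, 15/2]
R4 ← R4 − (3/2)·R2: [0, 0, -1/2, 9/2, 3/2]
R5 ← R5 + (5/2)·R2: [0, 0, 3/2, -11/2, -9/2]
R6 ← R6 − (4)·R2: [0, 0, -2, 18, 6]
R4 ← R4 − (1/5)·R3: [0, 0, 0, 8/5, 0]
R5 ← R5 + (3/5)·R3: [0, 0, 0, 16/5, 0]
R6 ← R6 − (4/5)·R3: [0, 0, 0, 32/5, 0]
R5 ← R5 − (2)·R4: [0, 0, 0, 0, 0]
R6 ← R6 − (4)·R4: [0, 0, 0, 0, 0]
Echelon form has 4 nonzero rows, so rank(P) = 4.
Each nonzero row contributes one pivot column: 4 pivot columns.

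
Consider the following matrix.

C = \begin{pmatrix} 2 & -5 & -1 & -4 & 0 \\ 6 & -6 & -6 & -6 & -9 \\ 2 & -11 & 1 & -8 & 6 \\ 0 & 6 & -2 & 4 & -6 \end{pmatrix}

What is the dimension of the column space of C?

2

Row reduce to echelon form.
R2 ← R2 − (3)·R1: [0, 9, -3, 6, -9]
R3 ← R3 − R1: [0, -6, 2, -4, 6]
R3 ← R3 + (2/3)·R2: [0, 0, 0, 0, 0]
R4 ← R4 − (2/3)·R2: [0, 0, 0, 0, 0]
Echelon form has 2 nonzero rows, so rank(C) = 2.
The column space has dimension equal to the rank: 2.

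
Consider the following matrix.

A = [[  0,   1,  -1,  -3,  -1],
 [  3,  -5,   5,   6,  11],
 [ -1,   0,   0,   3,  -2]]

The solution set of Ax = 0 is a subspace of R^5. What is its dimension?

Row reduce to echelon form.
Swap R1 ↔ R2
R3 ← R3 + (1/3)·R1: [0, -5/3, 5/3, 5, 5/3]
R3 ← R3 + (5/3)·R2: [0, 0, 0, 0, 0]
2 nonzero rows, so rank(A) = 2.
A has 5 columns; by rank–nullity, nullity = 5 − 2 = 3.

3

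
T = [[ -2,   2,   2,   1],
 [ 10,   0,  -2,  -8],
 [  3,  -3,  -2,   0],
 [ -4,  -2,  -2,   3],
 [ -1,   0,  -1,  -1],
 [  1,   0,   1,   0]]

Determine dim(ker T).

0

Row reduce to echelon form.
R2 ← R2 + (5)·R1: [0, 10, 8, -3]
R3 ← R3 + (3/2)·R1: [0, 0, 1, 3/2]
R4 ← R4 − (2)·R1: [0, -6, -6, 1]
R5 ← R5 − (1/2)·R1: [0, -1, -2, -3/2]
R6 ← R6 + (1/2)·R1: [0, 1, 2, 1/2]
R4 ← R4 + (3/5)·R2: [0, 0, -6/5, -4/5]
R5 ← R5 + (1/10)·R2: [0, 0, -6/5, -9/5]
R6 ← R6 − (1/10)·R2: [0, 0, 6/5, 4/5]
R4 ← R4 + (6/5)·R3: [0, 0, 0, 1]
R5 ← R5 + (6/5)·R3: [0, 0, 0, 0]
R6 ← R6 − (6/5)·R3: [0, 0, 0, -1]
R6 ← R6 + R4: [0, 0, 0, 0]
4 nonzero rows, so rank(T) = 4.
T has 4 columns; by rank–nullity, nullity = 4 − 4 = 0.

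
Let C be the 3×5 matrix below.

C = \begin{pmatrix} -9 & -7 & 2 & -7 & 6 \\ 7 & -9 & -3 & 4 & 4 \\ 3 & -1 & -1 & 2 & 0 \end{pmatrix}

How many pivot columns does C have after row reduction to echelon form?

2

Row reduce to echelon form.
R2 ← R2 + (7/9)·R1: [0, -130/9, -13/9, -13/9, 26/3]
R3 ← R3 + (1/3)·R1: [0, -10/3, -1/3, -1/3, 2]
R3 ← R3 − (3/13)·R2: [0, 0, 0, 0, 0]
Echelon form has 2 nonzero rows, so rank(C) = 2.
Each nonzero row contributes one pivot column: 2 pivot columns.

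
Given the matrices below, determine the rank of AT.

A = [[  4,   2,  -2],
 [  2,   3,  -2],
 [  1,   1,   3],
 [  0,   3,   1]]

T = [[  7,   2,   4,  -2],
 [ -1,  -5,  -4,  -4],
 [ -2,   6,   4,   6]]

First compute AT:
[[ 30, -14,   0, -28],
 [ 15, -23, -12, -28],
 [  0,  15,  12,  12],
 [ -5,  -9,  -8,  -6]]
Now row reduce the product.
R2 ← R2 − (1/2)·R1: [0, -16, -12, -14]
R4 ← R4 + (1/6)·R1: [0, -34/3, -8, -32/3]
R3 ← R3 + (15/16)·R2: [0, 0, 3/4, -9/8]
R4 ← R4 − (17/24)·R2: [0, 0, 1/2, -3/4]
R4 ← R4 − (2/3)·R3: [0, 0, 0, 0]
3 nonzero rows, so rank(AT) = 3.

3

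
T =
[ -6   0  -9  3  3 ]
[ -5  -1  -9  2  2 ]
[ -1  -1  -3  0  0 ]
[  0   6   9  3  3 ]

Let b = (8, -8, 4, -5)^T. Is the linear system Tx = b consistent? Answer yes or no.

no

Row reduce the augmented matrix [T | b].
R2 ← R2 − (5/6)·R1: [0, -1, -3/2, -1/2, -1/2, -44/3]
R3 ← R3 − (1/6)·R1: [0, -1, -3/2, -1/2, -1/2, 8/3]
R3 ← R3 − R2: [0, 0, 0, 0, 0, 52/3]
R4 ← R4 + (6)·R2: [0, 0, 0, 0, 0, -93]
R4 ← R4 + (279/52)·R3: [0, 0, 0, 0, 0, 0]
The echelon form has 3 nonzero rows; the last pivot sits in the augmented column, so rank(T) = 2 but rank([T|b]) = 3.
Since the ranks differ, the system is inconsistent.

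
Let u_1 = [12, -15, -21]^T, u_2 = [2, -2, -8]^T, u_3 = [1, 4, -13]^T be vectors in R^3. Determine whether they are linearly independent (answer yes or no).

Form the matrix with these vectors as rows and row reduce.
R2 ← R2 − (1/6)·R1: [0, 1/2, -9/2]
R3 ← R3 − (1/12)·R1: [0, 21/4, -45/4]
R3 ← R3 − (21/2)·R2: [0, 0, 36]
3 nonzero rows, so the 3 vectors span a space of dimension 3.
Since 3 = 3, the vectors are linearly independent.

yes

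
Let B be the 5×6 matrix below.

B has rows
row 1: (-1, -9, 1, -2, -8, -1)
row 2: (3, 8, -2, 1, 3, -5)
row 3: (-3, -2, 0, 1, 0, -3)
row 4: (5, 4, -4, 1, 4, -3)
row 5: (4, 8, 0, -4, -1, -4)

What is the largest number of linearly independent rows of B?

Row reduce to echelon form.
R2 ← R2 + (3)·R1: [0, -19, 1, -5, -21, -8]
R3 ← R3 − (3)·R1: [0, 25, -3, 7, 24, 0]
R4 ← R4 + (5)·R1: [0, -41, 1, -9, -36, -8]
R5 ← R5 + (4)·R1: [0, -28, 4, -12, -33, -8]
R3 ← R3 + (25/19)·R2: [0, 0, -32/19, 8/19, -69/19, -200/19]
R4 ← R4 − (41/19)·R2: [0, 0, -22/19, 34/19, 177/19, 176/19]
R5 ← R5 − (28/19)·R2: [0, 0, 48/19, -88/19, -39/19, 72/19]
R4 ← R4 − (11/16)·R3: [0, 0, 0, 3/2, 189/16, 33/2]
R5 ← R5 + (3/2)·R3: [0, 0, 0, -4, -15/2, -12]
R5 ← R5 + (8/3)·R4: [0, 0, 0, 0, 24, 32]
Echelon form has 5 nonzero rows, so rank(B) = 5.
The rank gives the maximum number of linearly independent rows: 5.

5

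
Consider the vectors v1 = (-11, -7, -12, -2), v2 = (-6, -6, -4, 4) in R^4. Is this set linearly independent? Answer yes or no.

yes

Form the matrix with these vectors as rows and row reduce.
R2 ← R2 − (6/11)·R1: [0, -24/11, 28/11, 56/11]
2 nonzero rows, so the 2 vectors span a space of dimension 2.
Since 2 = 2, the vectors are linearly independent.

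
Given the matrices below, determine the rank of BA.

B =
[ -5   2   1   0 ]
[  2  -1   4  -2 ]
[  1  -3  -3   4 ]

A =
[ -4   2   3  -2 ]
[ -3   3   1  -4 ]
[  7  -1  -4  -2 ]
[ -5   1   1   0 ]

3

First compute BA:
[[ 21,  -5, -17,   0],
 [ 33,  -5, -13,  -8],
 [-36,   0,  16,  16]]
Now row reduce the product.
R2 ← R2 − (11/7)·R1: [0, 20/7, 96/7, -8]
R3 ← R3 + (12/7)·R1: [0, -60/7, -92/7, 16]
R3 ← R3 + (3)·R2: [0, 0, 28, -8]
3 nonzero rows, so rank(BA) = 3.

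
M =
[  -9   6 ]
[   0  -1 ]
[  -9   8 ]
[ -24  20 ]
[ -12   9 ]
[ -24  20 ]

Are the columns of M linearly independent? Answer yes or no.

Row reduce M to echelon form.
R3 ← R3 − R1: [0, 2]
R4 ← R4 − (8/3)·R1: [0, 4]
R5 ← R5 − (4/3)·R1: [0, 1]
R6 ← R6 − (8/3)·R1: [0, 4]
R3 ← R3 + (2)·R2: [0, 0]
R4 ← R4 + (4)·R2: [0, 0]
R5 ← R5 + R2: [0, 0]
R6 ← R6 + (4)·R2: [0, 0]
2 pivots among 2 columns.
Every column is a pivot column, so the columns are linearly independent.

yes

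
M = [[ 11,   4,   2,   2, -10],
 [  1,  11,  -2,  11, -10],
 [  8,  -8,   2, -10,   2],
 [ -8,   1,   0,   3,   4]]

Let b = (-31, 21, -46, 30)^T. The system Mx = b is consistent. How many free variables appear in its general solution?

Row reduce the augmented matrix [M | b].
R2 ← R2 − (1/11)·R1: [0, 117/11, -24/11, 119/11, -100/11, 262/11]
R3 ← R3 − (8/11)·R1: [0, -120/11, 6/11, -126/11, 102/11, -258/11]
R4 ← R4 + (8/11)·R1: [0, 43/11, 16/11, 49/11, -36/11, 82/11]
R3 ← R3 + (40/39)·R2: [0, 0, -22/13, -14/39, -2/39, 38/39]
R4 ← R4 − (43/117)·R2: [0, 0, 88/39, 56/117, 8/117, -152/117]
R4 ← R4 + (4/3)·R3: [0, 0, 0, 0, 0, 0]
The echelon form has 3 nonzero rows, and every pivot lies in the first 5 columns, so rank(M) = rank([M|b]) = 3.
The system is consistent.
Free variables = (unknowns) − (rank) = 5 − 3 = 2.

2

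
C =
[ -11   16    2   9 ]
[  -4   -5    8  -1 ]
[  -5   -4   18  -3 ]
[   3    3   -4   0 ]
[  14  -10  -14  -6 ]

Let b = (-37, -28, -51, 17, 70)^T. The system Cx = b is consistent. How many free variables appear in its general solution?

Row reduce the augmented matrix [C | b].
R2 ← R2 − (4/11)·R1: [0, -119/11, 80/11, -47/11, -160/11]
R3 ← R3 − (5/11)·R1: [0, -124/11, 188/11, -78/11, -376/11]
R4 ← R4 + (3/11)·R1: [0, 81/11, -38/11, 27/11, 76/11]
R5 ← R5 + (14/11)·R1: [0, 114/11, -126/11, 60/11, 252/11]
R3 ← R3 − (124/119)·R2: [0, 0, 1132/119, -314/119, -2264/119]
R4 ← R4 + (81/119)·R2: [0, 0, 178/119, -54/119, -356/119]
R5 ← R5 + (114/119)·R2: [0, 0, -534/119, 162/119, 1068/119]
R4 ← R4 − (89/566)·R3: [0, 0, 0, -11/283, 0]
R5 ← R5 + (267/566)·R3: [0, 0, 0, 33/283, 0]
R5 ← R5 + (3)·R4: [0, 0, 0, 0, 0]
The echelon form has 4 nonzero rows, and every pivot lies in the first 4 columns, so rank(C) = rank([C|b]) = 4.
The system is consistent.
Free variables = (unknowns) − (rank) = 4 − 4 = 0.

0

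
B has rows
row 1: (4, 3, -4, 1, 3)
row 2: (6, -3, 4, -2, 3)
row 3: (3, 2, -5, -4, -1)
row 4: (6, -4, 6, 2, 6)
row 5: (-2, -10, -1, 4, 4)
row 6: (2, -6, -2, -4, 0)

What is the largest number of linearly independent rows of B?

4

Row reduce to echelon form.
R2 ← R2 − (3/2)·R1: [0, -15/2, 10, -7/2, -3/2]
R3 ← R3 − (3/4)·R1: [0, -1/4, -2, -19/4, -13/4]
R4 ← R4 − (3/2)·R1: [0, -17/2, 12, 1/2, 3/2]
R5 ← R5 + (1/2)·R1: [0, -17/2, -3, 9/2, 11/2]
R6 ← R6 − (1/2)·R1: [0, -15/2, 0, -9/2, -3/2]
R3 ← R3 − (1/30)·R2: [0, 0, -7/3, -139/30, -16/5]
R4 ← R4 − (17/15)·R2: [0, 0, 2/3, 67/15, 16/5]
R5 ← R5 − (17/15)·R2: [0, 0, -43/3, 127/15, 36/5]
R6 ← R6 − R2: [0, 0, -10, -1, 0]
R4 ← R4 + (2/7)·R3: [0, 0, 0, 22/7, 16/7]
R5 ← R5 − (43/7)·R3: [0, 0, 0, 517/14, 188/7]
R6 ← R6 − (30/7)·R3: [0, 0, 0, 132/7, 96/7]
R5 ← R5 − (47/4)·R4: [0, 0, 0, 0, 0]
R6 ← R6 − (6)·R4: [0, 0, 0, 0, 0]
Echelon form has 4 nonzero rows, so rank(B) = 4.
The rank gives the maximum number of linearly independent rows: 4.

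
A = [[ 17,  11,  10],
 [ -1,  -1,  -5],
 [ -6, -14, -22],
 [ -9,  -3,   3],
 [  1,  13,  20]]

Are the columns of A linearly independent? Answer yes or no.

Row reduce A to echelon form.
R2 ← R2 + (1/17)·R1: [0, -6/17, -75/17]
R3 ← R3 + (6/17)·R1: [0, -172/17, -314/17]
R4 ← R4 + (9/17)·R1: [0, 48/17, 141/17]
R5 ← R5 − (1/17)·R1: [0, 210/17, 330/17]
R3 ← R3 − (86/3)·R2: [0, 0, 108]
R4 ← R4 + (8)·R2: [0, 0, -27]
R5 ← R5 + (35)·R2: [0, 0, -135]
R4 ← R4 + (1/4)·R3: [0, 0, 0]
R5 ← R5 + (5/4)·R3: [0, 0, 0]
3 pivots among 3 columns.
Every column is a pivot column, so the columns are linearly independent.

yes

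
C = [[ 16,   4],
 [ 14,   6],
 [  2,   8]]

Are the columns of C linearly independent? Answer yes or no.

Row reduce C to echelon form.
R2 ← R2 − (7/8)·R1: [0, 5/2]
R3 ← R3 − (1/8)·R1: [0, 15/2]
R3 ← R3 − (3)·R2: [0, 0]
2 pivots among 2 columns.
Every column is a pivot column, so the columns are linearly independent.

yes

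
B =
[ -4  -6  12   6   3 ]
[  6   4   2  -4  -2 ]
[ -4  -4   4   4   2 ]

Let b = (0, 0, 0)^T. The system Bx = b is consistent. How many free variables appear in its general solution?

Row reduce the augmented matrix [B | b].
R2 ← R2 + (3/2)·R1: [0, -5, 20, 5, 5/2, 0]
R3 ← R3 − R1: [0, 2, -8, -2, -1, 0]
R3 ← R3 + (2/5)·R2: [0, 0, 0, 0, 0, 0]
The echelon form has 2 nonzero rows, and every pivot lies in the first 5 columns, so rank(B) = rank([B|b]) = 2.
The system is consistent.
Free variables = (unknowns) − (rank) = 5 − 2 = 3.

3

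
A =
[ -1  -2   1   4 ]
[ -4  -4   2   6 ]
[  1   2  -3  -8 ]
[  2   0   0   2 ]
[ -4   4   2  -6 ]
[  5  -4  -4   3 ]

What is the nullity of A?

1

Row reduce to echelon form.
R2 ← R2 − (4)·R1: [0, 4, -2, -10]
R3 ← R3 + R1: [0, 0, -2, -4]
R4 ← R4 + (2)·R1: [0, -4, 2, 10]
R5 ← R5 − (4)·R1: [0, 12, -2, -22]
R6 ← R6 + (5)·R1: [0, -14, 1, 23]
R4 ← R4 + R2: [0, 0, 0, 0]
R5 ← R5 − (3)·R2: [0, 0, 4, 8]
R6 ← R6 + (7/2)·R2: [0, 0, -6, -12]
R5 ← R5 + (2)·R3: [0, 0, 0, 0]
R6 ← R6 − (3)·R3: [0, 0, 0, 0]
3 nonzero rows, so rank(A) = 3.
A has 4 columns; by rank–nullity, nullity = 4 − 3 = 1.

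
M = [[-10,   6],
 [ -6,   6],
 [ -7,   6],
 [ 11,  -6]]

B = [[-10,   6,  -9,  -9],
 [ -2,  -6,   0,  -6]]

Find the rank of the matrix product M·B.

2

First compute MB:
[[ 88, -96,  90,  54],
 [ 48, -72,  54,  18],
 [ 58, -78,  63,  27],
 [-98, 102, -99, -63]]
Now row reduce the product.
R2 ← R2 − (6/11)·R1: [0, -216/11, 54/11, -126/11]
R3 ← R3 − (29/44)·R1: [0, -162/11, 81/22, -189/22]
R4 ← R4 + (49/44)·R1: [0, -54/11, 27/22, -63/22]
R3 ← R3 − (3/4)·R2: [0, 0, 0, 0]
R4 ← R4 − (1/4)·R2: [0, 0, 0, 0]
2 nonzero rows, so rank(MB) = 2.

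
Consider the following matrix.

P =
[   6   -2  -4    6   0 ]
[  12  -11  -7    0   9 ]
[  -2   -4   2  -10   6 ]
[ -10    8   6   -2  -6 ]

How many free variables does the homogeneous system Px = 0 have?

3

Row reduce to echelon form.
R2 ← R2 − (2)·R1: [0, -7, 1, -12, 9]
R3 ← R3 + (1/3)·R1: [0, -14/3, 2/3, -8, 6]
R4 ← R4 + (5/3)·R1: [0, 14/3, -2/3, 8, -6]
R3 ← R3 − (2/3)·R2: [0, 0, 0, 0, 0]
R4 ← R4 + (2/3)·R2: [0, 0, 0, 0, 0]
2 nonzero rows, so rank(P) = 2.
P has 5 columns; by rank–nullity, nullity = 5 − 2 = 3.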